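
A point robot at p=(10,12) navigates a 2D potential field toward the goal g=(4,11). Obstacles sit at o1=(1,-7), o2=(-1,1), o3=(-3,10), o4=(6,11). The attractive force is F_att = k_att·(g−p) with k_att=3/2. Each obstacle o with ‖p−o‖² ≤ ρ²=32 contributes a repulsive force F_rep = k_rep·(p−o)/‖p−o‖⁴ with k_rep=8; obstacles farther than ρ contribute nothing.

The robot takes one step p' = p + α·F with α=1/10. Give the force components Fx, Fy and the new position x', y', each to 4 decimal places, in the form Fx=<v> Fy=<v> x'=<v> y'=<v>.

Fx=-8.8893 Fy=-1.4723 x'=9.1111 y'=11.8528

F_att = 3/2·(g−p) = 3/2·(-6,-1) = (-9.0000,-1.5000)
o1: d²=442 > ρ²=32 → inactive
o2: d²=242 > ρ²=32 → inactive
o3: d²=173 > ρ²=32 → inactive
o4: d²=17 ≤ ρ²=32; F_rep = 8·(4,1)/17² = (0.1107,0.0277)
F = F_att + ΣF_rep = (-8.8893,-1.4723)
p' = p + 1/10·F = (9.1111,11.8528)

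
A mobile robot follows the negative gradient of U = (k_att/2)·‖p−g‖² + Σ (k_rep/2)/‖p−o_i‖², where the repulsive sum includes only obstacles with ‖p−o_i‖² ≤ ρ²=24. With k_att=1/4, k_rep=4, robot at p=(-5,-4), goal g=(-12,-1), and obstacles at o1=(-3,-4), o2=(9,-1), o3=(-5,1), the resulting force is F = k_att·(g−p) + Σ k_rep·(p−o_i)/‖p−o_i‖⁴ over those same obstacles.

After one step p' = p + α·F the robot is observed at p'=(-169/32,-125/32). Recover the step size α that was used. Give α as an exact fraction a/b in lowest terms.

F_att = 1/4·(g−p) = 1/4·(-7,3) = (-1.7500,0.7500)
o1: d²=4 ≤ ρ²=24; F_rep = 4·(-2,0)/4² = (-0.5000,0.0000)
o2: d²=205 > ρ²=24 → inactive
o3: d²=25 > ρ²=24 → inactive
F = F_att + ΣF_rep = (-2.2500,0.7500)
Δp = p'−p = (-0.2812,0.0938); α = Δx/Fx = (-9/32) / (-9/4) = 1/8
check: Δy/Fy = (3/32) / (3/4) = 1/8 ✓

α = 1/8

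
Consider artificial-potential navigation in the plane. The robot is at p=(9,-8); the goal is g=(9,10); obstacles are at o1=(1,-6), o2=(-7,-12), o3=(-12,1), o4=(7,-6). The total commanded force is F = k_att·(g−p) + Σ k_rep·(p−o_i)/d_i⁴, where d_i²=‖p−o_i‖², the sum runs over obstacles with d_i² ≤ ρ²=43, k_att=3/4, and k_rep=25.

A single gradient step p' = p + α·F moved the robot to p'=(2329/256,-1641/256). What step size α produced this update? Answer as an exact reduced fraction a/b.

α = 1/8

F_att = 3/4·(g−p) = 3/4·(0,18) = (0.0000,13.5000)
o1: d²=68 > ρ²=43 → inactive
o2: d²=272 > ρ²=43 → inactive
o3: d²=522 > ρ²=43 → inactive
o4: d²=8 ≤ ρ²=43; F_rep = 25·(2,-2)/8² = (0.7812,-0.7812)
F = F_att + ΣF_rep = (0.7812,12.7188)
Δp = p'−p = (0.0977,1.5898); α = Δx/Fx = (25/256) / (25/32) = 1/8
check: Δy/Fy = (407/256) / (407/32) = 1/8 ✓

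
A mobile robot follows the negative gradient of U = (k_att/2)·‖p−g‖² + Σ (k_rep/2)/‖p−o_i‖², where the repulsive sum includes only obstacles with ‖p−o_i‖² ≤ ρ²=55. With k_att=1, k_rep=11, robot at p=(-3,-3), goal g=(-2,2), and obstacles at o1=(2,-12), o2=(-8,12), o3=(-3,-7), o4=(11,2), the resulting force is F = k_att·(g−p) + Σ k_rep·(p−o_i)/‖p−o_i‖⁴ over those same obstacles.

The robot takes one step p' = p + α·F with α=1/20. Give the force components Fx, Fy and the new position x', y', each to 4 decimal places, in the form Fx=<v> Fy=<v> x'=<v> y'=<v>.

Fx=1.0000 Fy=5.1719 x'=-2.9500 y'=-2.7414

F_att = 1·(g−p) = 1·(1,5) = (1.0000,5.0000)
o1: d²=106 > ρ²=55 → inactive
o2: d²=250 > ρ²=55 → inactive
o3: d²=16 ≤ ρ²=55; F_rep = 11·(0,4)/16² = (0.0000,0.1719)
o4: d²=221 > ρ²=55 → inactive
F = F_att + ΣF_rep = (1.0000,5.1719)
p' = p + 1/20·F = (-2.9500,-2.7414)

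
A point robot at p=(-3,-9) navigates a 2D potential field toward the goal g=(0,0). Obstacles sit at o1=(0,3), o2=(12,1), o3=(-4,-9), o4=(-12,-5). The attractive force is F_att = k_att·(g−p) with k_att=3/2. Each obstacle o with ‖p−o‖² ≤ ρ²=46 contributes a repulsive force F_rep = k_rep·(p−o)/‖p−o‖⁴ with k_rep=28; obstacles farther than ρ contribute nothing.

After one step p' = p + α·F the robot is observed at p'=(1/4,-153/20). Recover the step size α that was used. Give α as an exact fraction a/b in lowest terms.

F_att = 3/2·(g−p) = 3/2·(3,9) = (4.5000,13.5000)
o1: d²=153 > ρ²=46 → inactive
o2: d²=325 > ρ²=46 → inactive
o3: d²=1 ≤ ρ²=46; F_rep = 28·(1,0)/1² = (28.0000,0.0000)
o4: d²=97 > ρ²=46 → inactive
F = F_att + ΣF_rep = (32.5000,13.5000)
Δp = p'−p = (3.2500,1.3500); α = Δx/Fx = (13/4) / (65/2) = 1/10
check: Δy/Fy = (27/20) / (27/2) = 1/10 ✓

α = 1/10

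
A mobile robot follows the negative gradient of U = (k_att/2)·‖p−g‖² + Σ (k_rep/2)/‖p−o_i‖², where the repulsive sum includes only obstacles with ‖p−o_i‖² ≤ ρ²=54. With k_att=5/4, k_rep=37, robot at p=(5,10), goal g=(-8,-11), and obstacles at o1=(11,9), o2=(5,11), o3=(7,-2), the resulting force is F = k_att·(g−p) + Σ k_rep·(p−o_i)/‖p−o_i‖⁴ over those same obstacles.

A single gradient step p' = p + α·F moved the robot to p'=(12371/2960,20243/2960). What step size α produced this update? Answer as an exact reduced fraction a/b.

F_att = 5/4·(g−p) = 5/4·(-13,-21) = (-16.2500,-26.2500)
o1: d²=37 ≤ ρ²=54; F_rep = 37·(-6,1)/37² = (-0.1622,0.0270)
o2: d²=1 ≤ ρ²=54; F_rep = 37·(0,-1)/1² = (0.0000,-37.0000)
o3: d²=148 > ρ²=54 → inactive
F = F_att + ΣF_rep = (-16.4122,-63.2230)
Δp = p'−p = (-0.8206,-3.1611); α = Δx/Fx = (-2429/2960) / (-2429/148) = 1/20
check: Δy/Fy = (-9357/2960) / (-9357/148) = 1/20 ✓

α = 1/20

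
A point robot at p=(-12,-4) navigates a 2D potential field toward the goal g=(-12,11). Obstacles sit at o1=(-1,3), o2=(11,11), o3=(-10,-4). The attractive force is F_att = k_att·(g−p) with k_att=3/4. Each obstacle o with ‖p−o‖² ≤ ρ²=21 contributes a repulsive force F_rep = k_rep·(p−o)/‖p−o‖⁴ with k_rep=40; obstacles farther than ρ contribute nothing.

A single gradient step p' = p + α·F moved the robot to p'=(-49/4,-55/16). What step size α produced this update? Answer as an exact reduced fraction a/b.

α = 1/20

F_att = 3/4·(g−p) = 3/4·(0,15) = (0.0000,11.2500)
o1: d²=170 > ρ²=21 → inactive
o2: d²=754 > ρ²=21 → inactive
o3: d²=4 ≤ ρ²=21; F_rep = 40·(-2,0)/4² = (-5.0000,0.0000)
F = F_att + ΣF_rep = (-5.0000,11.2500)
Δp = p'−p = (-0.2500,0.5625); α = Δx/Fx = (-1/4) / (-5) = 1/20
check: Δy/Fy = (9/16) / (45/4) = 1/20 ✓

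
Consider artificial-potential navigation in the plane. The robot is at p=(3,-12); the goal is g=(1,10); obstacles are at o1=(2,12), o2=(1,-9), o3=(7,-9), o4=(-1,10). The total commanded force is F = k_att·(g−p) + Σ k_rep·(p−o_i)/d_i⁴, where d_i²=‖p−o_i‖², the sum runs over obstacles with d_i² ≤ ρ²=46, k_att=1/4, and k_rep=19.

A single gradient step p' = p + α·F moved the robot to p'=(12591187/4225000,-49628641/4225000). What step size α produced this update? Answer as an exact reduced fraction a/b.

F_att = 1/4·(g−p) = 1/4·(-2,22) = (-0.5000,5.5000)
o1: d²=577 > ρ²=46 → inactive
o2: d²=13 ≤ ρ²=46; F_rep = 19·(2,-3)/13² = (0.2249,-0.3373)
o3: d²=25 ≤ ρ²=46; F_rep = 19·(-4,-3)/25² = (-0.1216,-0.0912)
o4: d²=500 > ρ²=46 → inactive
F = F_att + ΣF_rep = (-0.3967,5.0715)
Δp = p'−p = (-0.0198,0.2536); α = Δx/Fx = (-83813/4225000) / (-83813/211250) = 1/20
check: Δy/Fy = (1071359/4225000) / (1071359/211250) = 1/20 ✓

α = 1/20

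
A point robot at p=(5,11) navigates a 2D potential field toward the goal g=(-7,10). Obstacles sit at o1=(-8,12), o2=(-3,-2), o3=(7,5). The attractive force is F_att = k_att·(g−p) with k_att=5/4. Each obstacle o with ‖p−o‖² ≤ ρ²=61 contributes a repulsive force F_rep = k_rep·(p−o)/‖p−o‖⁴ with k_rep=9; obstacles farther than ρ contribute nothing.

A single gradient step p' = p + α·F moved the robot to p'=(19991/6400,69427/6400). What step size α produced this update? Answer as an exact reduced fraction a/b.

F_att = 5/4·(g−p) = 5/4·(-12,-1) = (-15.0000,-1.2500)
o1: d²=170 > ρ²=61 → inactive
o2: d²=233 > ρ²=61 → inactive
o3: d²=40 ≤ ρ²=61; F_rep = 9·(-2,6)/40² = (-0.0112,0.0338)
F = F_att + ΣF_rep = (-15.0113,-1.2163)
Δp = p'−p = (-1.8764,-0.1520); α = Δx/Fx = (-12009/6400) / (-12009/800) = 1/8
check: Δy/Fy = (-973/6400) / (-973/800) = 1/8 ✓

α = 1/8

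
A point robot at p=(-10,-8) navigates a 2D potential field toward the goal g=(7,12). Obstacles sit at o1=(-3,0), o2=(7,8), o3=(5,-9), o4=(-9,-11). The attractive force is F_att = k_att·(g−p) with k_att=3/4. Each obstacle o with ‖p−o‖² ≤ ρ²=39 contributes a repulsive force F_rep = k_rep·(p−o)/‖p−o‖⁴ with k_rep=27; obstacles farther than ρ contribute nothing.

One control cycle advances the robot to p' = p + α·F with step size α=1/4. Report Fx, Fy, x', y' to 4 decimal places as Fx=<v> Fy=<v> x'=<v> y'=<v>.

F_att = 3/4·(g−p) = 3/4·(17,20) = (12.7500,15.0000)
o1: d²=113 > ρ²=39 → inactive
o2: d²=545 > ρ²=39 → inactive
o3: d²=226 > ρ²=39 → inactive
o4: d²=10 ≤ ρ²=39; F_rep = 27·(-1,3)/10² = (-0.2700,0.8100)
F = F_att + ΣF_rep = (12.4800,15.8100)
p' = p + 1/4·F = (-6.8800,-4.0475)

Fx=12.4800 Fy=15.8100 x'=-6.8800 y'=-4.0475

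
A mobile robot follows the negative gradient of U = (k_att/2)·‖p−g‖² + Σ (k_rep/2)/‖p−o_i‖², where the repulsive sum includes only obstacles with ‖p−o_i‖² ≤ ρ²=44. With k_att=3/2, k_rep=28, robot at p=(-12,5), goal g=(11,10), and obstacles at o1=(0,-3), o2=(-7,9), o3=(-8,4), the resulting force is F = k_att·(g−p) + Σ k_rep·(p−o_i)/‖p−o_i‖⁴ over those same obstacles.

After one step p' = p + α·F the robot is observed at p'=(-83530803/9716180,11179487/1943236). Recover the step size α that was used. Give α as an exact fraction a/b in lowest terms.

α = 1/10

F_att = 3/2·(g−p) = 3/2·(23,5) = (34.5000,7.5000)
o1: d²=208 > ρ²=44 → inactive
o2: d²=41 ≤ ρ²=44; F_rep = 28·(-5,-4)/41² = (-0.0833,-0.0666)
o3: d²=17 ≤ ρ²=44; F_rep = 28·(-4,1)/17² = (-0.3875,0.0969)
F = F_att + ΣF_rep = (34.0292,7.5303)
Δp = p'−p = (3.4029,0.7530); α = Δx/Fx = (33063357/9716180) / (33063357/971618) = 1/10
check: Δy/Fy = (1463307/1943236) / (7316535/971618) = 1/10 ✓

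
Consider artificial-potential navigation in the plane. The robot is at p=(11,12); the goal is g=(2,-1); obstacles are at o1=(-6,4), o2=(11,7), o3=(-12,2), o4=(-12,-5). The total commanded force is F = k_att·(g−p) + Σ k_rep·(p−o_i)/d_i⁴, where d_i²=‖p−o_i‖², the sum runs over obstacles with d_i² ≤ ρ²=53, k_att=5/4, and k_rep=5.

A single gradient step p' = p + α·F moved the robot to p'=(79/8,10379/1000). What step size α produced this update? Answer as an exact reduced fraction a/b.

α = 1/10

F_att = 5/4·(g−p) = 5/4·(-9,-13) = (-11.2500,-16.2500)
o1: d²=353 > ρ²=53 → inactive
o2: d²=25 ≤ ρ²=53; F_rep = 5·(0,5)/25² = (0.0000,0.0400)
o3: d²=629 > ρ²=53 → inactive
o4: d²=818 > ρ²=53 → inactive
F = F_att + ΣF_rep = (-11.2500,-16.2100)
Δp = p'−p = (-1.1250,-1.6210); α = Δx/Fx = (-9/8) / (-45/4) = 1/10
check: Δy/Fy = (-1621/1000) / (-1621/100) = 1/10 ✓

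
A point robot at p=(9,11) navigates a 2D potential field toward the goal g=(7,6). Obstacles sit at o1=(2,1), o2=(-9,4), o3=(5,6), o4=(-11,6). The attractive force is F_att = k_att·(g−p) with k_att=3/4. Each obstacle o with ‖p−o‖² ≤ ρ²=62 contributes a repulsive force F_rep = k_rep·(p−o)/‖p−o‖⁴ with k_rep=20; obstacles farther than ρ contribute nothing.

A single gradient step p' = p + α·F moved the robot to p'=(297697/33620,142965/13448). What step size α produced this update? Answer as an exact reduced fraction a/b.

α = 1/10

F_att = 3/4·(g−p) = 3/4·(-2,-5) = (-1.5000,-3.7500)
o1: d²=149 > ρ²=62 → inactive
o2: d²=373 > ρ²=62 → inactive
o3: d²=41 ≤ ρ²=62; F_rep = 20·(4,5)/41² = (0.0476,0.0595)
o4: d²=425 > ρ²=62 → inactive
F = F_att + ΣF_rep = (-1.4524,-3.6905)
Δp = p'−p = (-0.1452,-0.3691); α = Δx/Fx = (-4883/33620) / (-4883/3362) = 1/10
check: Δy/Fy = (-4963/13448) / (-24815/6724) = 1/10 ✓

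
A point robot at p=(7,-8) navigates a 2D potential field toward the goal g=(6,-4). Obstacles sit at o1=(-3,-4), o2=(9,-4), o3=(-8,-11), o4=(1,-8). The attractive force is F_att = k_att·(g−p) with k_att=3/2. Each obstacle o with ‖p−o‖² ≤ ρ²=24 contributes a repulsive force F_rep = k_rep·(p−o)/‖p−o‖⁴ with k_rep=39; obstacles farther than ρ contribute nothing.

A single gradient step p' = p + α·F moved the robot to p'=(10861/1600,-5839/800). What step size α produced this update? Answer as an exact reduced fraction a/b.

F_att = 3/2·(g−p) = 3/2·(-1,4) = (-1.5000,6.0000)
o1: d²=116 > ρ²=24 → inactive
o2: d²=20 ≤ ρ²=24; F_rep = 39·(-2,-4)/20² = (-0.1950,-0.3900)
o3: d²=234 > ρ²=24 → inactive
o4: d²=36 > ρ²=24 → inactive
F = F_att + ΣF_rep = (-1.6950,5.6100)
Δp = p'−p = (-0.2119,0.7013); α = Δx/Fx = (-339/1600) / (-339/200) = 1/8
check: Δy/Fy = (561/800) / (561/100) = 1/8 ✓

α = 1/8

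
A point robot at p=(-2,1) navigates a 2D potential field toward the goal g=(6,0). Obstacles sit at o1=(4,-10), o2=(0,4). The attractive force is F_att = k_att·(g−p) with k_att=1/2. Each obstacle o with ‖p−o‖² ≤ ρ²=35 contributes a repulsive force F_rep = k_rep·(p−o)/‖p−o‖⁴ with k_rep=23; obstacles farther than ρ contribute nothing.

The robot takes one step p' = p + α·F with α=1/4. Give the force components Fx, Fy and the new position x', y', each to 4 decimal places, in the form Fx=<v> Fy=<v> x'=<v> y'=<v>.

F_att = 1/2·(g−p) = 1/2·(8,-1) = (4.0000,-0.5000)
o1: d²=157 > ρ²=35 → inactive
o2: d²=13 ≤ ρ²=35; F_rep = 23·(-2,-3)/13² = (-0.2722,-0.4083)
F = F_att + ΣF_rep = (3.7278,-0.9083)
p' = p + 1/4·F = (-1.0680,0.7729)

Fx=3.7278 Fy=-0.9083 x'=-1.0680 y'=0.7729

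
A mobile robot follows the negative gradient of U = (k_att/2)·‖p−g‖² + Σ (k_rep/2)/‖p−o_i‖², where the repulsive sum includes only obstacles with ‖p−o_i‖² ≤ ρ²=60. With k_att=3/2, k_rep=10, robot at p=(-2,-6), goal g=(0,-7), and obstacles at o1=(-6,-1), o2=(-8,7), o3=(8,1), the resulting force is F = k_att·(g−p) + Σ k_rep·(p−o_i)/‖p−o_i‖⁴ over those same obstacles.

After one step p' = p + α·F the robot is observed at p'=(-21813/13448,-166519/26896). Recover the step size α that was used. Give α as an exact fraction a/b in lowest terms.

α = 1/8

F_att = 3/2·(g−p) = 3/2·(2,-1) = (3.0000,-1.5000)
o1: d²=41 ≤ ρ²=60; F_rep = 10·(4,-5)/41² = (0.0238,-0.0297)
o2: d²=205 > ρ²=60 → inactive
o3: d²=149 > ρ²=60 → inactive
F = F_att + ΣF_rep = (3.0238,-1.5297)
Δp = p'−p = (0.3780,-0.1912); α = Δx/Fx = (5083/13448) / (5083/1681) = 1/8
check: Δy/Fy = (-5143/26896) / (-5143/3362) = 1/8 ✓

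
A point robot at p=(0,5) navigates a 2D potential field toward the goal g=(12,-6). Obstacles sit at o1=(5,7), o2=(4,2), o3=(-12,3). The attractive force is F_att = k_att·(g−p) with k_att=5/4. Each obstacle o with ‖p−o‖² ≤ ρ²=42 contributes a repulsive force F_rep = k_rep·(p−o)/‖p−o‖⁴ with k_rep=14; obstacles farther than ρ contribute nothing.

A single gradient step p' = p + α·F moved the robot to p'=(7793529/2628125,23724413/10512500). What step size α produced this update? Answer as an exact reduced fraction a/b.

α = 1/5

F_att = 5/4·(g−p) = 5/4·(12,-11) = (15.0000,-13.7500)
o1: d²=29 ≤ ρ²=42; F_rep = 14·(-5,-2)/29² = (-0.0832,-0.0333)
o2: d²=25 ≤ ρ²=42; F_rep = 14·(-4,3)/25² = (-0.0896,0.0672)
o3: d²=148 > ρ²=42 → inactive
F = F_att + ΣF_rep = (14.8272,-13.7161)
Δp = p'−p = (2.9654,-2.7432); α = Δx/Fx = (7793529/2628125) / (7793529/525625) = 1/5
check: Δy/Fy = (-28838087/10512500) / (-28838087/2102500) = 1/5 ✓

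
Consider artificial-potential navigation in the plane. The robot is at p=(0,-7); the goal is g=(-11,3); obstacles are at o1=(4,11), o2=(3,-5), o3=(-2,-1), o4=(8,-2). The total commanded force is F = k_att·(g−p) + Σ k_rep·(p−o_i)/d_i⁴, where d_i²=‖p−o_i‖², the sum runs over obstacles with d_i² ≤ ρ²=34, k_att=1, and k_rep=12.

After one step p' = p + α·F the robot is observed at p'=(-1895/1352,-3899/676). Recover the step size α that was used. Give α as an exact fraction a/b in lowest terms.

α = 1/8

F_att = 1·(g−p) = 1·(-11,10) = (-11.0000,10.0000)
o1: d²=340 > ρ²=34 → inactive
o2: d²=13 ≤ ρ²=34; F_rep = 12·(-3,-2)/13² = (-0.2130,-0.1420)
o3: d²=40 > ρ²=34 → inactive
o4: d²=89 > ρ²=34 → inactive
F = F_att + ΣF_rep = (-11.2130,9.8580)
Δp = p'−p = (-1.4016,1.2322); α = Δx/Fx = (-1895/1352) / (-1895/169) = 1/8
check: Δy/Fy = (833/676) / (1666/169) = 1/8 ✓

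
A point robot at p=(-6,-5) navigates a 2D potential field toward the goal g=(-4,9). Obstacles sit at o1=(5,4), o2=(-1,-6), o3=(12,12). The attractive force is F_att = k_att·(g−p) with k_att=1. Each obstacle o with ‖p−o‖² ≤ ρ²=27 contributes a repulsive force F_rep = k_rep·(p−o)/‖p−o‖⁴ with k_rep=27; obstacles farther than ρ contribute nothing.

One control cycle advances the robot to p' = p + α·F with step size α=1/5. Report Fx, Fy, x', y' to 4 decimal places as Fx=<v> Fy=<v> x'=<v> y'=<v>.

Fx=1.8003 Fy=14.0399 x'=-5.6399 y'=-2.1920

F_att = 1·(g−p) = 1·(2,14) = (2.0000,14.0000)
o1: d²=202 > ρ²=27 → inactive
o2: d²=26 ≤ ρ²=27; F_rep = 27·(-5,1)/26² = (-0.1997,0.0399)
o3: d²=613 > ρ²=27 → inactive
F = F_att + ΣF_rep = (1.8003,14.0399)
p' = p + 1/5·F = (-5.6399,-2.1920)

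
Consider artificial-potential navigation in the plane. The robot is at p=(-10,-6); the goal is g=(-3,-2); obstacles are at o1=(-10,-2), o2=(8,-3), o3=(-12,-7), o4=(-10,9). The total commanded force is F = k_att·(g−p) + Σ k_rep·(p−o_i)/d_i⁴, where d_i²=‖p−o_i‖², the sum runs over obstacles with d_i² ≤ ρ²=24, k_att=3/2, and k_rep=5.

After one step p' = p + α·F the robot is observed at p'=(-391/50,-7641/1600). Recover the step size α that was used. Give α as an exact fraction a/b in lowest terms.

F_att = 3/2·(g−p) = 3/2·(7,4) = (10.5000,6.0000)
o1: d²=16 ≤ ρ²=24; F_rep = 5·(0,-4)/16² = (0.0000,-0.0781)
o2: d²=333 > ρ²=24 → inactive
o3: d²=5 ≤ ρ²=24; F_rep = 5·(2,1)/5² = (0.4000,0.2000)
o4: d²=225 > ρ²=24 → inactive
F = F_att + ΣF_rep = (10.9000,6.1219)
Δp = p'−p = (2.1800,1.2244); α = Δx/Fx = (109/50) / (109/10) = 1/5
check: Δy/Fy = (1959/1600) / (1959/320) = 1/5 ✓

α = 1/5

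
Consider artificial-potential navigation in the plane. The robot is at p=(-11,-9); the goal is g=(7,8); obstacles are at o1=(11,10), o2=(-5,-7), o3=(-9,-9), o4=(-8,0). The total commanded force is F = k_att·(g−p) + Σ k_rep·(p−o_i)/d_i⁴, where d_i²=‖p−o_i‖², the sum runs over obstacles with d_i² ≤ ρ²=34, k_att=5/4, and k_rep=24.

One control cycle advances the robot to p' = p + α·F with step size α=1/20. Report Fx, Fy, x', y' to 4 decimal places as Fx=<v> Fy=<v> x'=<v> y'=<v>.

F_att = 5/4·(g−p) = 5/4·(18,17) = (22.5000,21.2500)
o1: d²=845 > ρ²=34 → inactive
o2: d²=40 > ρ²=34 → inactive
o3: d²=4 ≤ ρ²=34; F_rep = 24·(-2,0)/4² = (-3.0000,0.0000)
o4: d²=90 > ρ²=34 → inactive
F = F_att + ΣF_rep = (19.5000,21.2500)
p' = p + 1/20·F = (-10.0250,-7.9375)

Fx=19.5000 Fy=21.2500 x'=-10.0250 y'=-7.9375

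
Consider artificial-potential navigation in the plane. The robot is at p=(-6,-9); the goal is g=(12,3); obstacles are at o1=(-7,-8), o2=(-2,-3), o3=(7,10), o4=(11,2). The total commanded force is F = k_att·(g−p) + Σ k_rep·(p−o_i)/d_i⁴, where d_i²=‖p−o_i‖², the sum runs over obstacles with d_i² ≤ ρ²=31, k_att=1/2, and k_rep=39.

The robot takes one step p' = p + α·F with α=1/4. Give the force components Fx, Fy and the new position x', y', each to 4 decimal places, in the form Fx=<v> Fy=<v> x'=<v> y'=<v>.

F_att = 1/2·(g−p) = 1/2·(18,12) = (9.0000,6.0000)
o1: d²=2 ≤ ρ²=31; F_rep = 39·(1,-1)/2² = (9.7500,-9.7500)
o2: d²=52 > ρ²=31 → inactive
o3: d²=530 > ρ²=31 → inactive
o4: d²=410 > ρ²=31 → inactive
F = F_att + ΣF_rep = (18.7500,-3.7500)
p' = p + 1/4·F = (-1.3125,-9.9375)

Fx=18.7500 Fy=-3.7500 x'=-1.3125 y'=-9.9375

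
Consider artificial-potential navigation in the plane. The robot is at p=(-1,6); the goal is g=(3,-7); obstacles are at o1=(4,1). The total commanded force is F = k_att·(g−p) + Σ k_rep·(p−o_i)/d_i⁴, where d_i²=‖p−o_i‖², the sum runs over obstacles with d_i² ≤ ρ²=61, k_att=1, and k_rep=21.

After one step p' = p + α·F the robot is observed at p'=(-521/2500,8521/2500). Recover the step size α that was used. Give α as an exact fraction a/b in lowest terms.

F_att = 1·(g−p) = 1·(4,-13) = (4.0000,-13.0000)
o1: d²=50 ≤ ρ²=61; F_rep = 21·(-5,5)/50² = (-0.0420,0.0420)
F = F_att + ΣF_rep = (3.9580,-12.9580)
Δp = p'−p = (0.7916,-2.5916); α = Δx/Fx = (1979/2500) / (1979/500) = 1/5
check: Δy/Fy = (-6479/2500) / (-6479/500) = 1/5 ✓

α = 1/5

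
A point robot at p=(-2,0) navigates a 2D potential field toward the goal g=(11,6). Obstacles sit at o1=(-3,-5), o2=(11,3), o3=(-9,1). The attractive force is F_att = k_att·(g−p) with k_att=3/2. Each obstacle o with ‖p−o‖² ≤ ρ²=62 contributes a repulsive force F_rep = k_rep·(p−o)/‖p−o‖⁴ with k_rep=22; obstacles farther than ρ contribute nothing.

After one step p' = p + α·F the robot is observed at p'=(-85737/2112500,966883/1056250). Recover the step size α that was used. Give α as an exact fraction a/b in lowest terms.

α = 1/10

F_att = 3/2·(g−p) = 3/2·(13,6) = (19.5000,9.0000)
o1: d²=26 ≤ ρ²=62; F_rep = 22·(1,5)/26² = (0.0325,0.1627)
o2: d²=178 > ρ²=62 → inactive
o3: d²=50 ≤ ρ²=62; F_rep = 22·(7,-1)/50² = (0.0616,-0.0088)
F = F_att + ΣF_rep = (19.5941,9.1539)
Δp = p'−p = (1.9594,0.9154); α = Δx/Fx = (4139263/2112500) / (4139263/211250) = 1/10
check: Δy/Fy = (966883/1056250) / (966883/105625) = 1/10 ✓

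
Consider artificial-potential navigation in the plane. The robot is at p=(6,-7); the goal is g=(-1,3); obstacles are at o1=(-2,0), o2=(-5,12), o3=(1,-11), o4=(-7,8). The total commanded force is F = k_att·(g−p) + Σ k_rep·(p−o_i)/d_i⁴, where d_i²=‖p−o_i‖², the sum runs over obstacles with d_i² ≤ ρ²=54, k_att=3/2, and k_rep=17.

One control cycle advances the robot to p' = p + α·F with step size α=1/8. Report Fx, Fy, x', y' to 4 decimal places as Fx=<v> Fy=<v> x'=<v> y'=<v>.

F_att = 3/2·(g−p) = 3/2·(-7,10) = (-10.5000,15.0000)
o1: d²=113 > ρ²=54 → inactive
o2: d²=482 > ρ²=54 → inactive
o3: d²=41 ≤ ρ²=54; F_rep = 17·(5,4)/41² = (0.0506,0.0405)
o4: d²=394 > ρ²=54 → inactive
F = F_att + ΣF_rep = (-10.4494,15.0405)
p' = p + 1/8·F = (4.6938,-5.1199)

Fx=-10.4494 Fy=15.0405 x'=4.6938 y'=-5.1199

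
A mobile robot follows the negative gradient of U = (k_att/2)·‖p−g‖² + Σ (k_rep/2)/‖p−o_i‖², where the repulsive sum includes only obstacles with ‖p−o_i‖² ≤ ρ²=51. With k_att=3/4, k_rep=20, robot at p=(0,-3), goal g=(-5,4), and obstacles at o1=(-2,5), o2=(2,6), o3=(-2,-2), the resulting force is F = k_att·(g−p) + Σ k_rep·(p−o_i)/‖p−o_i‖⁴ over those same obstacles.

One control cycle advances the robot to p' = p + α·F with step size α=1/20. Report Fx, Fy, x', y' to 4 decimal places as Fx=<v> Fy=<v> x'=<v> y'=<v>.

F_att = 3/4·(g−p) = 3/4·(-5,7) = (-3.7500,5.2500)
o1: d²=68 > ρ²=51 → inactive
o2: d²=85 > ρ²=51 → inactive
o3: d²=5 ≤ ρ²=51; F_rep = 20·(2,-1)/5² = (1.6000,-0.8000)
F = F_att + ΣF_rep = (-2.1500,4.4500)
p' = p + 1/20·F = (-0.1075,-2.7775)

Fx=-2.1500 Fy=4.4500 x'=-0.1075 y'=-2.7775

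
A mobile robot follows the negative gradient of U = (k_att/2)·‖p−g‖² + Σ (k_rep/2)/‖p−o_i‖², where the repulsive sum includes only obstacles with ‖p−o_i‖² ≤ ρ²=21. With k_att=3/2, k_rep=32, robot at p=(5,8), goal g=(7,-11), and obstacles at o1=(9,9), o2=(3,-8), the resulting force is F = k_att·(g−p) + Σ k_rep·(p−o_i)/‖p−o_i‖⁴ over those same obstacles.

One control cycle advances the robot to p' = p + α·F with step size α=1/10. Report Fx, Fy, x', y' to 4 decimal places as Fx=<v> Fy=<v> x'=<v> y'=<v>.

F_att = 3/2·(g−p) = 3/2·(2,-19) = (3.0000,-28.5000)
o1: d²=17 ≤ ρ²=21; F_rep = 32·(-4,-1)/17² = (-0.4429,-0.1107)
o2: d²=260 > ρ²=21 → inactive
F = F_att + ΣF_rep = (2.5571,-28.6107)
p' = p + 1/10·F = (5.2557,5.1389)

Fx=2.5571 Fy=-28.6107 x'=5.2557 y'=5.1389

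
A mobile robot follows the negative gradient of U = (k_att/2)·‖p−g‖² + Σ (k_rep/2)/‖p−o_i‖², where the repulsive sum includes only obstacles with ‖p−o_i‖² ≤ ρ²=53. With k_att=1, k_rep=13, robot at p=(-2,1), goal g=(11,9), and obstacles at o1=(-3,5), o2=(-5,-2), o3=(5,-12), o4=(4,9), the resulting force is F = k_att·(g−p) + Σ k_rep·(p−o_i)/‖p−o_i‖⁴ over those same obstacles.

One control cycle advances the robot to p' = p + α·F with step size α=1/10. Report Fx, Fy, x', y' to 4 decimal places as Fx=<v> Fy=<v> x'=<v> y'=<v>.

Fx=13.1654 Fy=7.9404 x'=-0.6835 y'=1.7940

F_att = 1·(g−p) = 1·(13,8) = (13.0000,8.0000)
o1: d²=17 ≤ ρ²=53; F_rep = 13·(1,-4)/17² = (0.0450,-0.1799)
o2: d²=18 ≤ ρ²=53; F_rep = 13·(3,3)/18² = (0.1204,0.1204)
o3: d²=218 > ρ²=53 → inactive
o4: d²=100 > ρ²=53 → inactive
F = F_att + ΣF_rep = (13.1654,7.9404)
p' = p + 1/10·F = (-0.6835,1.7940)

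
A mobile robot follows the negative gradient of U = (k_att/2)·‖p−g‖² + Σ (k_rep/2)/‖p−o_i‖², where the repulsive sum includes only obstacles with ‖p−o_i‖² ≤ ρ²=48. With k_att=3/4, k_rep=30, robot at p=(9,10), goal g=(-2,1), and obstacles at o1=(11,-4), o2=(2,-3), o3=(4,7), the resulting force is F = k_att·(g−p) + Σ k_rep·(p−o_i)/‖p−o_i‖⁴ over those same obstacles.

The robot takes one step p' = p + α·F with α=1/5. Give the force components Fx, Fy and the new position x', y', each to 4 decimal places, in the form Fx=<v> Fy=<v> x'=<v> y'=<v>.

Fx=-8.1202 Fy=-6.6721 x'=7.3760 y'=8.6656

F_att = 3/4·(g−p) = 3/4·(-11,-9) = (-8.2500,-6.7500)
o1: d²=200 > ρ²=48 → inactive
o2: d²=218 > ρ²=48 → inactive
o3: d²=34 ≤ ρ²=48; F_rep = 30·(5,3)/34² = (0.1298,0.0779)
F = F_att + ΣF_rep = (-8.1202,-6.6721)
p' = p + 1/5·F = (7.3760,8.6656)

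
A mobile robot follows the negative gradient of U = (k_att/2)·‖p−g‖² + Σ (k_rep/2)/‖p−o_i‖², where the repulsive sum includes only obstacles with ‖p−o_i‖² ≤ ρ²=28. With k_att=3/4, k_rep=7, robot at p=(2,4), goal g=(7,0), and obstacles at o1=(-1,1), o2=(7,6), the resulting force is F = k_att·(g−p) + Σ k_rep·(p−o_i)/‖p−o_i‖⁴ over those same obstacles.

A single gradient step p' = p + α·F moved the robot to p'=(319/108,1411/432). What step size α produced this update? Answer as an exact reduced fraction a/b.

α = 1/4

F_att = 3/4·(g−p) = 3/4·(5,-4) = (3.7500,-3.0000)
o1: d²=18 ≤ ρ²=28; F_rep = 7·(3,3)/18² = (0.0648,0.0648)
o2: d²=29 > ρ²=28 → inactive
F = F_att + ΣF_rep = (3.8148,-2.9352)
Δp = p'−p = (0.9537,-0.7338); α = Δx/Fx = (103/108) / (103/27) = 1/4
check: Δy/Fy = (-317/432) / (-317/108) = 1/4 ✓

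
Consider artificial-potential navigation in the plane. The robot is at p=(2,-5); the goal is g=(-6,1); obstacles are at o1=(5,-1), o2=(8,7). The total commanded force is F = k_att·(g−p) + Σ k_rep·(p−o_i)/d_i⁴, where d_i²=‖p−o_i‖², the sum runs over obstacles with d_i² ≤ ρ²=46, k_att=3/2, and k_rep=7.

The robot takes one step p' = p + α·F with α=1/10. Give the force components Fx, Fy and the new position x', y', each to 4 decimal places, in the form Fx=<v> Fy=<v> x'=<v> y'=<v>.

Fx=-12.0336 Fy=8.9552 x'=0.7966 y'=-4.1045

F_att = 3/2·(g−p) = 3/2·(-8,6) = (-12.0000,9.0000)
o1: d²=25 ≤ ρ²=46; F_rep = 7·(-3,-4)/25² = (-0.0336,-0.0448)
o2: d²=180 > ρ²=46 → inactive
F = F_att + ΣF_rep = (-12.0336,8.9552)
p' = p + 1/10·F = (0.7966,-4.1045)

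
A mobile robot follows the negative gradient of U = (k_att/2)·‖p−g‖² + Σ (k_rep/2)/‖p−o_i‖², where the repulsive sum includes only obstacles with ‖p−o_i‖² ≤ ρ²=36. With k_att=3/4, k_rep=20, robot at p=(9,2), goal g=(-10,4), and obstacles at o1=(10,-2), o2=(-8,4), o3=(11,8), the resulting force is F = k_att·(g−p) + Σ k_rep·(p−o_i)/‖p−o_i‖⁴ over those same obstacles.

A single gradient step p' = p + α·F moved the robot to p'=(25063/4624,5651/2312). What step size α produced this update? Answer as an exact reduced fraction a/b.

α = 1/4

F_att = 3/4·(g−p) = 3/4·(-19,2) = (-14.2500,1.5000)
o1: d²=17 ≤ ρ²=36; F_rep = 20·(-1,4)/17² = (-0.0692,0.2768)
o2: d²=293 > ρ²=36 → inactive
o3: d²=40 > ρ²=36 → inactive
F = F_att + ΣF_rep = (-14.3192,1.7768)
Δp = p'−p = (-3.5798,0.4442); α = Δx/Fx = (-16553/4624) / (-16553/1156) = 1/4
check: Δy/Fy = (1027/2312) / (1027/578) = 1/4 ✓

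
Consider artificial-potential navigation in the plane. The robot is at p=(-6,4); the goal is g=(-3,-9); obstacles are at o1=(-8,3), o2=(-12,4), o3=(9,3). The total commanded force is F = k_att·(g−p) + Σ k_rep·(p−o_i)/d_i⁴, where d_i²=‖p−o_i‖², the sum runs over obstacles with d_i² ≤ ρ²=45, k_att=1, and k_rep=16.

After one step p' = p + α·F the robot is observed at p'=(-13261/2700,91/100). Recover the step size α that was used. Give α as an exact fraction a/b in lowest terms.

α = 1/4

F_att = 1·(g−p) = 1·(3,-13) = (3.0000,-13.0000)
o1: d²=5 ≤ ρ²=45; F_rep = 16·(2,1)/5² = (1.2800,0.6400)
o2: d²=36 ≤ ρ²=45; F_rep = 16·(6,0)/36² = (0.0741,0.0000)
o3: d²=226 > ρ²=45 → inactive
F = F_att + ΣF_rep = (4.3541,-12.3600)
Δp = p'−p = (1.0885,-3.0900); α = Δx/Fx = (2939/2700) / (2939/675) = 1/4
check: Δy/Fy = (-309/100) / (-309/25) = 1/4 ✓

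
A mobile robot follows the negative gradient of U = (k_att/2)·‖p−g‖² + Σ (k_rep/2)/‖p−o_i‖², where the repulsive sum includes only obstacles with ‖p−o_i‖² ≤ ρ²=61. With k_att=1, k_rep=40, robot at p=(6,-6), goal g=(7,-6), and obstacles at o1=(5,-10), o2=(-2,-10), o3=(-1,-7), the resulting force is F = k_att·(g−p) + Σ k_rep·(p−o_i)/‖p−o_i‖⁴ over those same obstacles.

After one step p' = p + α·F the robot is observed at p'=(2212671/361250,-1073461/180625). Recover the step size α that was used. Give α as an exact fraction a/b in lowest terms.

F_att = 1·(g−p) = 1·(1,0) = (1.0000,0.0000)
o1: d²=17 ≤ ρ²=61; F_rep = 40·(1,4)/17² = (0.1384,0.5536)
o2: d²=80 > ρ²=61 → inactive
o3: d²=50 ≤ ρ²=61; F_rep = 40·(7,1)/50² = (0.1120,0.0160)
F = F_att + ΣF_rep = (1.2504,0.5696)
Δp = p'−p = (0.1250,0.0570); α = Δx/Fx = (45171/361250) / (45171/36125) = 1/10
check: Δy/Fy = (10289/180625) / (20578/36125) = 1/10 ✓

α = 1/10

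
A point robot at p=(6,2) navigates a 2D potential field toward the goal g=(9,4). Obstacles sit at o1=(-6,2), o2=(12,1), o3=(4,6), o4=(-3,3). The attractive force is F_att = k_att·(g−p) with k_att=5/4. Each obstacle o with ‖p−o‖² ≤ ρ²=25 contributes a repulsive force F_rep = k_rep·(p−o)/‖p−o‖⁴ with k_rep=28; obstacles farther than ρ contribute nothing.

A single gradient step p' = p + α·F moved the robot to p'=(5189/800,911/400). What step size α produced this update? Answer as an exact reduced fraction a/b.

α = 1/8

F_att = 5/4·(g−p) = 5/4·(3,2) = (3.7500,2.5000)
o1: d²=144 > ρ²=25 → inactive
o2: d²=37 > ρ²=25 → inactive
o3: d²=20 ≤ ρ²=25; F_rep = 28·(2,-4)/20² = (0.1400,-0.2800)
o4: d²=82 > ρ²=25 → inactive
F = F_att + ΣF_rep = (3.8900,2.2200)
Δp = p'−p = (0.4863,0.2775); α = Δx/Fx = (389/800) / (389/100) = 1/8
check: Δy/Fy = (111/400) / (111/50) = 1/8 ✓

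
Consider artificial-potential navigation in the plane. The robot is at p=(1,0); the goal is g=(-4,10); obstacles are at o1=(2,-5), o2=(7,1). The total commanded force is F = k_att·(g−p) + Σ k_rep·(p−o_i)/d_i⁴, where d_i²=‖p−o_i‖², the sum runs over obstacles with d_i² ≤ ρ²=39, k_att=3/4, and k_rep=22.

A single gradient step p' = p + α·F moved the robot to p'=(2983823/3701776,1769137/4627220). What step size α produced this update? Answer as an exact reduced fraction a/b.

α = 1/20

F_att = 3/4·(g−p) = 3/4·(-5,10) = (-3.7500,7.5000)
o1: d²=26 ≤ ρ²=39; F_rep = 22·(-1,5)/26² = (-0.0325,0.1627)
o2: d²=37 ≤ ρ²=39; F_rep = 22·(-6,-1)/37² = (-0.0964,-0.0161)
F = F_att + ΣF_rep = (-3.8790,7.6467)
Δp = p'−p = (-0.1939,0.3823); α = Δx/Fx = (-717953/3701776) / (-3589765/925444) = 1/20
check: Δy/Fy = (1769137/4627220) / (1769137/231361) = 1/20 ✓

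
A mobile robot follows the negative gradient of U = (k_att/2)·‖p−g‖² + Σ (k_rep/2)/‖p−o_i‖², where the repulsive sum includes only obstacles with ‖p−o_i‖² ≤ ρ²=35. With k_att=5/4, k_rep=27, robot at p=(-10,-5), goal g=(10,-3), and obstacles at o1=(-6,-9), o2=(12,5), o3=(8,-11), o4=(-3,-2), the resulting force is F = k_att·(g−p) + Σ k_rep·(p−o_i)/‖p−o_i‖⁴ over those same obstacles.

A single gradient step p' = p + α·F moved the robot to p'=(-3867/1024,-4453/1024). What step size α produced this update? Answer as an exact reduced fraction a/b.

α = 1/4

F_att = 5/4·(g−p) = 5/4·(20,2) = (25.0000,2.5000)
o1: d²=32 ≤ ρ²=35; F_rep = 27·(-4,4)/32² = (-0.1055,0.1055)
o2: d²=584 > ρ²=35 → inactive
o3: d²=360 > ρ²=35 → inactive
o4: d²=58 > ρ²=35 → inactive
F = F_att + ΣF_rep = (24.8945,2.6055)
Δp = p'−p = (6.2236,0.6514); α = Δx/Fx = (6373/1024) / (6373/256) = 1/4
check: Δy/Fy = (667/1024) / (667/256) = 1/4 ✓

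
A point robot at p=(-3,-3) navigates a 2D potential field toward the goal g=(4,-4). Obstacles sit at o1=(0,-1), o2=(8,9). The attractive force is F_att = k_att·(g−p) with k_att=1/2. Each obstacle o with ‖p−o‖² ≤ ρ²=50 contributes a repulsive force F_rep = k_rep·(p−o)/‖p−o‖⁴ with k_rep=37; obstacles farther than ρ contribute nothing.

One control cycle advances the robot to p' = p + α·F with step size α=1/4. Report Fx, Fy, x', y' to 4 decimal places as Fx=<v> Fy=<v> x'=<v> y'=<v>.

F_att = 1/2·(g−p) = 1/2·(7,-1) = (3.5000,-0.5000)
o1: d²=13 ≤ ρ²=50; F_rep = 37·(-3,-2)/13² = (-0.6568,-0.4379)
o2: d²=265 > ρ²=50 → inactive
F = F_att + ΣF_rep = (2.8432,-0.9379)
p' = p + 1/4·F = (-2.2892,-3.2345)

Fx=2.8432 Fy=-0.9379 x'=-2.2892 y'=-3.2345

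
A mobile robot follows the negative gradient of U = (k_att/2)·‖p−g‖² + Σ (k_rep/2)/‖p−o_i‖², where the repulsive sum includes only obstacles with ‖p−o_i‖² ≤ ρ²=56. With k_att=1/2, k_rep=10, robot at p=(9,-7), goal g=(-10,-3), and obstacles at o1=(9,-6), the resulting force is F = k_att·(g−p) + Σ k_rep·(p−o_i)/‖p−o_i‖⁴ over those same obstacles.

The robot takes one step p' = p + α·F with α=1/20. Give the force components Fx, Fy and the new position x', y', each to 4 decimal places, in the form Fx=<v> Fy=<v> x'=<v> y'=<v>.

F_att = 1/2·(g−p) = 1/2·(-19,4) = (-9.5000,2.0000)
o1: d²=1 ≤ ρ²=56; F_rep = 10·(0,-1)/1² = (0.0000,-10.0000)
F = F_att + ΣF_rep = (-9.5000,-8.0000)
p' = p + 1/20·F = (8.5250,-7.4000)

Fx=-9.5000 Fy=-8.0000 x'=8.5250 y'=-7.4000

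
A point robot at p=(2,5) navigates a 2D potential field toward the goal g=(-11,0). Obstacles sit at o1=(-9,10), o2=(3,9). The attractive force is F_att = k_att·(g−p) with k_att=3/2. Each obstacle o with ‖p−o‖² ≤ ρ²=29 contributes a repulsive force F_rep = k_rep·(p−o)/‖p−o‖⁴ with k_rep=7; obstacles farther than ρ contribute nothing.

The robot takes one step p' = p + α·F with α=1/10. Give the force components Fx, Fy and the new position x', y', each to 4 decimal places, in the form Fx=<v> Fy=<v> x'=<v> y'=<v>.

Fx=-19.5242 Fy=-7.5969 x'=0.0476 y'=4.2403

F_att = 3/2·(g−p) = 3/2·(-13,-5) = (-19.5000,-7.5000)
o1: d²=146 > ρ²=29 → inactive
o2: d²=17 ≤ ρ²=29; F_rep = 7·(-1,-4)/17² = (-0.0242,-0.0969)
F = F_att + ΣF_rep = (-19.5242,-7.5969)
p' = p + 1/10·F = (0.0476,4.2403)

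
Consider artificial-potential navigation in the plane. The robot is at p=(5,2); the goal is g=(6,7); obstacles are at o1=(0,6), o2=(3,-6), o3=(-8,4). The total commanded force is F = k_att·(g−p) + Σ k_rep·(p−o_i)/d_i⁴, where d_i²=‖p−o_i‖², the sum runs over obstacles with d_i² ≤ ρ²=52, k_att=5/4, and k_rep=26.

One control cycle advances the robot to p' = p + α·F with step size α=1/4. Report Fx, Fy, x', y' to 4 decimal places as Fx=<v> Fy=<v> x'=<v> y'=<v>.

Fx=1.3273 Fy=6.1881 x'=5.3318 y'=3.5470

F_att = 5/4·(g−p) = 5/4·(1,5) = (1.2500,6.2500)
o1: d²=41 ≤ ρ²=52; F_rep = 26·(5,-4)/41² = (0.0773,-0.0619)
o2: d²=68 > ρ²=52 → inactive
o3: d²=173 > ρ²=52 → inactive
F = F_att + ΣF_rep = (1.3273,6.1881)
p' = p + 1/4·F = (5.3318,3.5470)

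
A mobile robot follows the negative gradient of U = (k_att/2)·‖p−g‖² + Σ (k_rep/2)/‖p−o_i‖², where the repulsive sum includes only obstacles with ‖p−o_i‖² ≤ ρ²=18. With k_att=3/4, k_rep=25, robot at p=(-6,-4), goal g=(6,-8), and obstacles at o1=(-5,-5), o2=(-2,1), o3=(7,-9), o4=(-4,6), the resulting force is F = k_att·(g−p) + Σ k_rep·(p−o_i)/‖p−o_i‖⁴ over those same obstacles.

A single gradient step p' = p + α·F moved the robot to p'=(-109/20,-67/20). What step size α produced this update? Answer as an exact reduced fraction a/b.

F_att = 3/4·(g−p) = 3/4·(12,-4) = (9.0000,-3.0000)
o1: d²=2 ≤ ρ²=18; F_rep = 25·(-1,1)/2² = (-6.2500,6.2500)
o2: d²=41 > ρ²=18 → inactive
o3: d²=194 > ρ²=18 → inactive
o4: d²=104 > ρ²=18 → inactive
F = F_att + ΣF_rep = (2.7500,3.2500)
Δp = p'−p = (0.5500,0.6500); α = Δx/Fx = (11/20) / (11/4) = 1/5
check: Δy/Fy = (13/20) / (13/4) = 1/5 ✓

α = 1/5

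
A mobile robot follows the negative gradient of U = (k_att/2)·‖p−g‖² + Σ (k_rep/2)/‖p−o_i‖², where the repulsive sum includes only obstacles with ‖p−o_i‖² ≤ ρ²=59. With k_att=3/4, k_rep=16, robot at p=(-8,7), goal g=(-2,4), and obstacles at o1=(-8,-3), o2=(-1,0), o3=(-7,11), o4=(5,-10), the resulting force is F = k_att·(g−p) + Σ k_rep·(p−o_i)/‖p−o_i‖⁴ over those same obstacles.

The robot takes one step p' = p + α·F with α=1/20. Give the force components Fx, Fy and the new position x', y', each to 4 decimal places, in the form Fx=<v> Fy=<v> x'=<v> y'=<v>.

F_att = 3/4·(g−p) = 3/4·(6,-3) = (4.5000,-2.2500)
o1: d²=100 > ρ²=59 → inactive
o2: d²=98 > ρ²=59 → inactive
o3: d²=17 ≤ ρ²=59; F_rep = 16·(-1,-4)/17² = (-0.0554,-0.2215)
o4: d²=458 > ρ²=59 → inactive
F = F_att + ΣF_rep = (4.4446,-2.4715)
p' = p + 1/20·F = (-7.7778,6.8764)

Fx=4.4446 Fy=-2.4715 x'=-7.7778 y'=6.8764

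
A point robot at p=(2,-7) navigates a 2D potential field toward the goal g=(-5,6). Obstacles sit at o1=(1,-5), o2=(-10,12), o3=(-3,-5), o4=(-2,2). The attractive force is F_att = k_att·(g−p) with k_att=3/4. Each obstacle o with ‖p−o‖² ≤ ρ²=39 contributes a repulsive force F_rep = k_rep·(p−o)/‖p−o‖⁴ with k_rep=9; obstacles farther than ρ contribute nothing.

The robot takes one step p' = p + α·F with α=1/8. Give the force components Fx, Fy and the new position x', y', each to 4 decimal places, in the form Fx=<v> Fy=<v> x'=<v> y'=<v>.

F_att = 3/4·(g−p) = 3/4·(-7,13) = (-5.2500,9.7500)
o1: d²=5 ≤ ρ²=39; F_rep = 9·(1,-2)/5² = (0.3600,-0.7200)
o2: d²=505 > ρ²=39 → inactive
o3: d²=29 ≤ ρ²=39; F_rep = 9·(5,-2)/29² = (0.0535,-0.0214)
o4: d²=97 > ρ²=39 → inactive
F = F_att + ΣF_rep = (-4.8365,9.0086)
p' = p + 1/8·F = (1.3954,-5.8739)

Fx=-4.8365 Fy=9.0086 x'=1.3954 y'=-5.8739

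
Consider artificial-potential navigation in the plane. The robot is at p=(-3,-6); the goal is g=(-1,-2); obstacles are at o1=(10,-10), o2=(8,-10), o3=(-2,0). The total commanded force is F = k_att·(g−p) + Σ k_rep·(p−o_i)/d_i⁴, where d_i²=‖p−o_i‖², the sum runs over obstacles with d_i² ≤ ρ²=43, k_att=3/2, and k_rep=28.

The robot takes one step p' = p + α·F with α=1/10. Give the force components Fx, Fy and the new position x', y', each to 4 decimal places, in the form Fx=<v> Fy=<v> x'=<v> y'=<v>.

Fx=2.9795 Fy=5.8773 x'=-2.7020 y'=-5.4123

F_att = 3/2·(g−p) = 3/2·(2,4) = (3.0000,6.0000)
o1: d²=185 > ρ²=43 → inactive
o2: d²=137 > ρ²=43 → inactive
o3: d²=37 ≤ ρ²=43; F_rep = 28·(-1,-6)/37² = (-0.0205,-0.1227)
F = F_att + ΣF_rep = (2.9795,5.8773)
p' = p + 1/10·F = (-2.7020,-5.4123)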